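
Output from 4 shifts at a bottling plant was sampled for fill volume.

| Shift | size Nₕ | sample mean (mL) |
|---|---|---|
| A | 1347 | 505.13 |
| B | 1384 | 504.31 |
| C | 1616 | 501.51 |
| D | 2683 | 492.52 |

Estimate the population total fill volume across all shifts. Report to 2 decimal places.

Estimate total by summing Nₕ·x̄ₕ over strata.
1347·505.13 + 1384·504.31 + 1616·501.51 + 2683·492.52 = 680410.11 + 697965.04 + 810440.16 + 1321431.16 = 3510246.47.

3510246.47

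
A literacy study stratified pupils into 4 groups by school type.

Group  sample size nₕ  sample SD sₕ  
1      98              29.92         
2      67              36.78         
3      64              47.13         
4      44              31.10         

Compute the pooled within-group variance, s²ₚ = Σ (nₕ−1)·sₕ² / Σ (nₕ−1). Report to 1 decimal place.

1329.5

Degrees of freedom: 97 + 66 + 63 + 43 = 269.
Σ(nₕ−1)sₕ² = 97·895.2064 + 66·1352.7684 + 63·2221.2369 + 43·967.21 = 357645.6899.
s²ₚ = 357645.6899 / 269 = 1329.538... → 1329.5.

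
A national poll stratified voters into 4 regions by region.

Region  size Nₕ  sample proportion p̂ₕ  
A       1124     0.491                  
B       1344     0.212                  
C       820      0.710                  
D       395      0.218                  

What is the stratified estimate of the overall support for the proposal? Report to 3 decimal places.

Wₕ = Nₕ/N with N = 3683: 0.3052, 0.3649, 0.2226, 0.1072.
p̂_st = 0.3052·0.491 + 0.3649·0.212 + 0.2226·0.710 + 0.1072·0.218 ≈ 0.40867... → 0.409.

0.409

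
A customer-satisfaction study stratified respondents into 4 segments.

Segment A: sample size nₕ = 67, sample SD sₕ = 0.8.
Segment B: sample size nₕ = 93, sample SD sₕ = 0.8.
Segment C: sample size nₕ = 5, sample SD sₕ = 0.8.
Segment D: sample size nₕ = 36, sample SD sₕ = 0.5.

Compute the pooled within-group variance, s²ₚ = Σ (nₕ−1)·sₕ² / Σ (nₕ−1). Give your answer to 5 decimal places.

0.57071

Degrees of freedom: 66 + 92 + 4 + 35 = 197.
Σ(nₕ−1)sₕ² = 66·0.64 + 92·0.64 + 4·0.64 + 35·0.25 = 112.43.
s²ₚ = 112.43 / 197 = 0.5707107... → 0.57071.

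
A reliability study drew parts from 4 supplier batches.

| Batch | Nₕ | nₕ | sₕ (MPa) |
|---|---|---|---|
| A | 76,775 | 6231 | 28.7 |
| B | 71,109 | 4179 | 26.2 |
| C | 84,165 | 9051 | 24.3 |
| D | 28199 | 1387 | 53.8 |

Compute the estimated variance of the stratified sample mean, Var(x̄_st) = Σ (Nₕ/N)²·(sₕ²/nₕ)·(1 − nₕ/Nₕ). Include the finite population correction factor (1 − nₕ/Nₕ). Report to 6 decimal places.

N = 260248. Term for each stratum: Wₕ²sₕ²/nₕ·(1−nₕ/Nₕ).
Var(x̄_st) = 0.010570880 + 0.011542525 + 0.006089668 + 0.023295724 = 0.051498796 → 0.051499.

0.051499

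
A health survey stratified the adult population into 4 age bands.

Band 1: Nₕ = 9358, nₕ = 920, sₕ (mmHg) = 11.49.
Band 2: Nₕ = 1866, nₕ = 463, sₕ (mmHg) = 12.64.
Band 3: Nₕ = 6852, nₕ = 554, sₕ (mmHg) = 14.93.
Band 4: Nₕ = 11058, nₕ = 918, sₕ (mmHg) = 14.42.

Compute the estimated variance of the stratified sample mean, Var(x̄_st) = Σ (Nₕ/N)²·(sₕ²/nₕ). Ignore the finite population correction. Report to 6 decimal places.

N = 29134; Wₕ = Nₕ/N.
band 1: (9358/29134)²·11.49²/920 = 0.014805330
band 2: (1866/29134)²·12.64²/463 = 0.001415586
band 3: (6852/29134)²·14.93²/554 = 0.022255857
band 4: (11058/29134)²·14.42²/918 = 0.032631781
Sum = 0.071108554 → 0.071109.

0.071109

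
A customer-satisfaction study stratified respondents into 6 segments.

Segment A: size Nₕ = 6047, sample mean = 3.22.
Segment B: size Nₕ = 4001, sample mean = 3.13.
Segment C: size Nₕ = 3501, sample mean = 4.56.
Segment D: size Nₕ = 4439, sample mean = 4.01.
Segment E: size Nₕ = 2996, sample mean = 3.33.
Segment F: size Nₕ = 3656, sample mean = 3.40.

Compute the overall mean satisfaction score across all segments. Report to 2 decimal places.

3.58

N = 6047 + 4001 + 3501 + 4439 + 2996 + 3656 = 24640.
Overall mean = Σ (Nₕ/N)·x̄ₕ — weight by population share, not a simple average.
Σ Nₕx̄ₕ = 6047·3.22 + 4001·3.13 + 3501·4.56 + 4439·4.01 + 2996·3.33 + 3656·3.40 = 19471.34 + 12523.13 + 15964.56 + 17800.39 + 9976.68 + 12430.4 = 88166.5.
Divide by N: 88166.5 / 24640 = 3.5782... → 3.58.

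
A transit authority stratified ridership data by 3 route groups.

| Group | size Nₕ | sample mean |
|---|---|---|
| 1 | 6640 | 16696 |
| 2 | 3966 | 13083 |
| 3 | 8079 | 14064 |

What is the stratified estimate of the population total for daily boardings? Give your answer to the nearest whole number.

Population total = Σ Nₕ·x̄ₕ (each stratum's size times its mean).
6640·16696 + 3966·13083 + 8079·14064 = 110861440 + 51887178 + 113623056 = 276371674.

276371674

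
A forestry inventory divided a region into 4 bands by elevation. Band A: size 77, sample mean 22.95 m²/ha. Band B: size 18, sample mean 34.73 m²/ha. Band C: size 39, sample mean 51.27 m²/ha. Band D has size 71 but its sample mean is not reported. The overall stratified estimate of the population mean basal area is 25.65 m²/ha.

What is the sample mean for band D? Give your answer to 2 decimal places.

Σ Nₕx̄ₕ = N·μ, so 71·x̄_D = 205·25.65 − (77·22.95 + 18·34.73 + 39·51.27).
= 5258.25 − 4391.82 = 866.43.
x̄_D = 866.43 / 71 = 12.2032... → 12.20.

12.20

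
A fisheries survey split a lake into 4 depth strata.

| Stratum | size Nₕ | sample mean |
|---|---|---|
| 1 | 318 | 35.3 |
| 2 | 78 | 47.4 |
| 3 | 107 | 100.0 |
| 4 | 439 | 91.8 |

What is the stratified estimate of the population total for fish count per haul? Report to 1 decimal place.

Estimate total by summing Nₕ·x̄ₕ over strata.
318·35.3 + 78·47.4 + 107·100.0 + 439·91.8 = 11225.4 + 3697.2 + 10700 + 40300.2 = 65922.8.

65922.8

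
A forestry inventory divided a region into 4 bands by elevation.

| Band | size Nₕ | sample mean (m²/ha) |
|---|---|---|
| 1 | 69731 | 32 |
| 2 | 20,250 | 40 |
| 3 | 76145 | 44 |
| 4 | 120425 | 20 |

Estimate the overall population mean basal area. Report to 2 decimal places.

x̄_st = (Σ Nₕx̄ₕ) / (Σ Nₕ) = (69731·32 + 20250·40 + 76145·44 + 120425·20) / 286551
= 8800272 / 286551 = 30.7110... → 30.71.

30.71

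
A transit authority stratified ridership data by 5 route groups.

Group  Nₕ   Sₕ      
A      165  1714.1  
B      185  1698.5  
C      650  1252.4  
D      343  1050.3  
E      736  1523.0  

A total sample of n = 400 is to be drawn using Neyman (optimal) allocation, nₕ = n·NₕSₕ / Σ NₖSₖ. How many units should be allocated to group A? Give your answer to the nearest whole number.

39

Σ NₕSₕ = 165·1714.1 + 185·1698.5 + 650·1252.4 + 343·1050.3 + 736·1523.0 = 2892289.9.
Share for A: 282826.5/2892289.9 = 0.09779.
n_A = 400 × 0.09779 = 39.115... → 39.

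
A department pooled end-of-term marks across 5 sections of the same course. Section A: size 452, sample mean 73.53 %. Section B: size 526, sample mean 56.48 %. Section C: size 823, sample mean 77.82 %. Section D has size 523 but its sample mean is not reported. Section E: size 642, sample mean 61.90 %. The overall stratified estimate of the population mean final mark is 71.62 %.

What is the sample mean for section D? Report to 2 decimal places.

N = 452 + 526 + 823 + 523 + 642 = 2966.
Overall total = μ·N = 71.62·2966 = 212424.92.
Subtract the known strata: 452·73.53 + 526·56.48 + 823·77.82 + 642·61.90 = 166729.7.
Remaining total for section D: 212424.92 − 166729.7 = 45695.22.
Divide by its size: 45695.22 / 523 = 87.3714... → 87.37.

87.37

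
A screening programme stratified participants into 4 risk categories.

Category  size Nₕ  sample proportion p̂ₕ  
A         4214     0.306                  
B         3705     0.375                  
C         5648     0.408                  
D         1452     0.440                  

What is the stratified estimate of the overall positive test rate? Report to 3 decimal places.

Wₕ = Nₕ/N with N = 15019: 0.2806, 0.2467, 0.3761, 0.0967.
p̂_st = 0.2806·0.306 + 0.2467·0.375 + 0.3761·0.408 + 0.0967·0.440 ≈ 0.37433... → 0.374.

0.374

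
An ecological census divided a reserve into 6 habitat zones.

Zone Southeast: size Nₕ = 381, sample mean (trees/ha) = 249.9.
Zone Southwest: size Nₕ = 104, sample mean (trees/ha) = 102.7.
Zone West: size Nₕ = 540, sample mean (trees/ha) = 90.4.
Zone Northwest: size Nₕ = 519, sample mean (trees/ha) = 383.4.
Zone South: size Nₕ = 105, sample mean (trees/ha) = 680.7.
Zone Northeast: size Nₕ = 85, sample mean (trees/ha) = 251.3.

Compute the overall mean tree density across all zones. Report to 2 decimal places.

257.51

x̄_st = (Σ Nₕx̄ₕ) / (Σ Nₕ) = (381·249.9 + 104·102.7 + 540·90.4 + 519·383.4 + 105·680.7 + 85·251.3) / 1734
= 446527.3 / 1734 = 257.5129... → 257.51.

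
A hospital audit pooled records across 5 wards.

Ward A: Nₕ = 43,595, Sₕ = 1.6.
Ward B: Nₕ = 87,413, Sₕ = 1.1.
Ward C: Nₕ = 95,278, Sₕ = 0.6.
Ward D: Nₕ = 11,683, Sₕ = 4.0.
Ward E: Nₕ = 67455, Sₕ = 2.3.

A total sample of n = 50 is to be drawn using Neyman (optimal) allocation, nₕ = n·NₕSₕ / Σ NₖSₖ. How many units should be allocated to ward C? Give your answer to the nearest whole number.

Σ NₕSₕ = 43595·1.6 + 87413·1.1 + 95278·0.6 + 11683·4.0 + 67455·2.3 = 424951.6.
Share for C: 57166.8/424951.6 = 0.13453.
n_C = 50 × 0.13453 = 6.726... → 7.

7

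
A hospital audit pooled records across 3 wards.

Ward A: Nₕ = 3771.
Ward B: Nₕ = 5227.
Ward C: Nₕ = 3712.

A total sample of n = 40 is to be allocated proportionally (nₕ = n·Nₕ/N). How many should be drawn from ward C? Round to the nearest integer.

12

N = 3771 + 5227 + 3712 = 12710.
n_C = 40·3712/12710 = 11.682... → 12.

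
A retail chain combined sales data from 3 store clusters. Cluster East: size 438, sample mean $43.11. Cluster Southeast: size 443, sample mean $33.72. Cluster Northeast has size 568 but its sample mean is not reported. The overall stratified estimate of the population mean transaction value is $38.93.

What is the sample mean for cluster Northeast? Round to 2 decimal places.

N = 438 + 443 + 568 = 1449.
Overall total = μ·N = 38.93·1449 = 56409.57.
Subtract the known strata: 438·43.11 + 443·33.72 = 33820.14.
Remaining total for cluster Northeast: 56409.57 − 33820.14 = 22589.43.
Divide by its size: 22589.43 / 568 = 39.7701... → 39.77.

39.77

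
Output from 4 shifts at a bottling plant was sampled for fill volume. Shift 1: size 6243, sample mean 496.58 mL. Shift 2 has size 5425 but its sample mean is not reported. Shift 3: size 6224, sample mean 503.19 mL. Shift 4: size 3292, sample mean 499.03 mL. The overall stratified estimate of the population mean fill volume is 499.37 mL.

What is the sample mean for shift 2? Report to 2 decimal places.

N = 6243 + 5425 + 6224 + 3292 = 21184.
Overall total = μ·N = 499.37·21184 = 10578654.08.
Subtract the known strata: 6243·496.58 + 6224·503.19 + 3292·499.03 = 7874810.26.
Remaining total for shift 2: 10578654.08 − 7874810.26 = 2703843.82.
Divide by its size: 2703843.82 / 5425 = 498.4044... → 498.40.

498.40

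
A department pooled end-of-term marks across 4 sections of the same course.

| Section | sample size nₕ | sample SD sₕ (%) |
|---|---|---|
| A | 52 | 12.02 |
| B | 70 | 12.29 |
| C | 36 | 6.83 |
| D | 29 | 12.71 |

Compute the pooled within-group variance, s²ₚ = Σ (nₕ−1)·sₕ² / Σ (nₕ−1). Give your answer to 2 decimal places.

A: (52−1)·12.02² = 51·144.4804 = 7368.5004
B: (70−1)·12.29² = 69·151.0441 = 10422.0429
C: (36−1)·6.83² = 35·46.6489 = 1632.7115
D: (29−1)·12.71² = 28·161.5441 = 4523.2348
Numerator = 23946.4896; denominator = Σ(nₕ−1) = 183.
s²ₚ = 23946.4896/183 = 130.8551... → 130.86.

130.86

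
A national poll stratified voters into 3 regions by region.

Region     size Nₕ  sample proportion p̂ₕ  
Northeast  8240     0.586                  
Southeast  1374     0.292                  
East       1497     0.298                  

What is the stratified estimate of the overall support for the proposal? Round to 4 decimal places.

N = 8240 + 1374 + 1497 = 11111.
Overall proportion = Σ (Nₕ/N)·p̂ₕ.
Σ Nₕp̂ₕ = 4828.64 + 401.208 + 446.106 = 5675.954.
5675.954 / 11111 = 0.510841... → 0.5108.

0.5108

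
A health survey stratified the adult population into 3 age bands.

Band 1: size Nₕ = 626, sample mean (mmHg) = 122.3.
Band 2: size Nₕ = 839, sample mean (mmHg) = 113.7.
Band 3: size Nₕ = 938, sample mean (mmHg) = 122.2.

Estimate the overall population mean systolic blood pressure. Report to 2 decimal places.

119.26

N = 626 + 839 + 938 = 2403.
The stratified mean weights each stratum mean by its population share Nₕ/N.
Σ Nₕx̄ₕ = 626·122.3 + 839·113.7 + 938·122.2 = 76559.8 + 95394.3 + 114623.6 = 286577.7.
Divide by N: 286577.7 / 2403 = 119.2583... → 119.26.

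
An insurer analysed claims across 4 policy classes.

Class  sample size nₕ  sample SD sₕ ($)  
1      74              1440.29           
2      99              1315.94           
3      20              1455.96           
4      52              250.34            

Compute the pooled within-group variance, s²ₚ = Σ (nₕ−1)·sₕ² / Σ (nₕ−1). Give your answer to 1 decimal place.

1512916.7

1: (74−1)·1440.29² = 73·2074435.2841 = 151433775.7393
2: (99−1)·1315.94² = 98·1731698.0836 = 169706412.1928
3: (20−1)·1455.96² = 19·2119819.5216 = 40276570.9104
4: (52−1)·250.34² = 51·62670.1156 = 3196175.8956
Numerator = 364612934.7381; denominator = Σ(nₕ−1) = 241.
s²ₚ = 364612934.7381/241 = 1512916.742... → 1512916.7.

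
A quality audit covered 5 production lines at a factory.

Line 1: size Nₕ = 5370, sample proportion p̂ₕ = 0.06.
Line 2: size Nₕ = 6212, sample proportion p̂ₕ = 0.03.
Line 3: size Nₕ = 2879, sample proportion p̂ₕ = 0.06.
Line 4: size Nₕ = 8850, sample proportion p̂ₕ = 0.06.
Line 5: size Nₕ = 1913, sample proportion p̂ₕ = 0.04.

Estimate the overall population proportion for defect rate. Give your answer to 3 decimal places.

Wₕ = Nₕ/N with N = 25224: 0.2129, 0.2463, 0.1141, 0.3509, 0.0758.
p̂_st = 0.2129·0.06 + 0.2463·0.03 + 0.1141·0.06 + 0.3509·0.06 + 0.0758·0.04 ≈ 0.05109... → 0.051.

0.051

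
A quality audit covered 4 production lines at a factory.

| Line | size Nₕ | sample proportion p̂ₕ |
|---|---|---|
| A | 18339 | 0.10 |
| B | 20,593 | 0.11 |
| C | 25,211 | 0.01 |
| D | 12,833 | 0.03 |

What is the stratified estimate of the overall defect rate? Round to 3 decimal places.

0.062

Wₕ = Nₕ/N with N = 76976: 0.2382, 0.2675, 0.3275, 0.1667.
p̂_st = 0.2382·0.10 + 0.2675·0.11 + 0.3275·0.01 + 0.1667·0.03 ≈ 0.06153... → 0.062.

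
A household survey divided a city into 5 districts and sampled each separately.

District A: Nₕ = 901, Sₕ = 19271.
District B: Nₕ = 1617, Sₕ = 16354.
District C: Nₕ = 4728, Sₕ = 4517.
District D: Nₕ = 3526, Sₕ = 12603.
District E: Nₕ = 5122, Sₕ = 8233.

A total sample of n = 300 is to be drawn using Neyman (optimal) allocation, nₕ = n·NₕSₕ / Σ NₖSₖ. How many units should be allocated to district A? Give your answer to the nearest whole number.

34

A: NₕSₕ = 901·19271 = 17363171
B: NₕSₕ = 1617·16354 = 26444418
C: NₕSₕ = 4728·4517 = 21356376
D: NₕSₕ = 3526·12603 = 44438178
E: NₕSₕ = 5122·8233 = 42169426
Σ NₕSₕ = 151771569.
n_A = 300·17363171/151771569 = 34.321... → 34.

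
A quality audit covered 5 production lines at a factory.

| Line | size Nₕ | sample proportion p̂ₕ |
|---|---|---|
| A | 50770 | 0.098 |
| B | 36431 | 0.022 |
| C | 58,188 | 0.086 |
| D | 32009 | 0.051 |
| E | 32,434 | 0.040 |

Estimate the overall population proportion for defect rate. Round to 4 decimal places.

Wₕ = Nₕ/N with N = 209832: 0.2420, 0.1736, 0.2773, 0.1525, 0.1546.
p̂_st = 0.2420·0.098 + 0.1736·0.022 + 0.2773·0.086 + 0.1525·0.051 + 0.1546·0.040 ≈ 0.065342... → 0.0653.

0.0653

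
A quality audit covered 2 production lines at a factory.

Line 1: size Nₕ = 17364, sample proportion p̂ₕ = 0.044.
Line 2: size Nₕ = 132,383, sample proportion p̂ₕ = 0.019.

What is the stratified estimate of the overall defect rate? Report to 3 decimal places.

Wₕ = Nₕ/N with N = 149747: 0.1160, 0.8840.
p̂_st = 0.1160·0.044 + 0.8840·0.019 ≈ 0.02190... → 0.022.

0.022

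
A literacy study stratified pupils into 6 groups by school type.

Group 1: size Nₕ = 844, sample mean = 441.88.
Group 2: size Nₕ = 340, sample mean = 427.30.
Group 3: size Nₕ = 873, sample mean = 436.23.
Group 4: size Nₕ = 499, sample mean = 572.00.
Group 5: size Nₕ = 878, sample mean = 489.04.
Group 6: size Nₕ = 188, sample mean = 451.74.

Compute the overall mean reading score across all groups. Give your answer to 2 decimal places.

469.02

N = 844 + 340 + 873 + 499 + 878 + 188 = 3622.
The stratified mean weights each stratum mean by its population share Nₕ/N.
Σ Nₕx̄ₕ = 844·441.88 + 340·427.30 + 873·436.23 + 499·572.00 + 878·489.04 + 188·451.74 = 372946.72 + 145282 + 380828.79 + 285428 + 429377.12 + 84927.12 = 1698789.75.
Divide by N: 1698789.75 / 3622 = 469.0198... → 469.02.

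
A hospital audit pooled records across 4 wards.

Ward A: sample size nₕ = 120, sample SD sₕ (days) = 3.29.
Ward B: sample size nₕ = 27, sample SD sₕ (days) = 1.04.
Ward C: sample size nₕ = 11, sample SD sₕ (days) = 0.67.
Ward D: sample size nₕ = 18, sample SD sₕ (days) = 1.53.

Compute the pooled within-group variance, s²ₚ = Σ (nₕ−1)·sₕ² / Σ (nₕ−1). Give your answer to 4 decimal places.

7.9097

Degrees of freedom: 119 + 26 + 10 + 17 = 172.
Σ(nₕ−1)sₕ² = 119·10.8241 + 26·1.0816 + 10·0.4489 + 17·2.3409 = 1360.4738.
s²ₚ = 1360.4738 / 172 = 7.909731... → 7.9097.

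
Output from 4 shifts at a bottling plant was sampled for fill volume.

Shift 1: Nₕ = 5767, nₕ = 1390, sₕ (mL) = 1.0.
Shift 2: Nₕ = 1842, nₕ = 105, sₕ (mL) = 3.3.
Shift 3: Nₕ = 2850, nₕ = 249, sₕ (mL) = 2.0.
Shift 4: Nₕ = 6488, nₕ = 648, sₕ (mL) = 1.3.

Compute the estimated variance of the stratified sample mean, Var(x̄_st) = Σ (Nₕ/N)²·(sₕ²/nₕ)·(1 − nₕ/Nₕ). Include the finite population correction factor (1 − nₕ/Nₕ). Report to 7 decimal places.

0.0019774

N = 16947; Wₕ = Nₕ/N.
shift 1: (5767/16947)²·1.0²/1390·(1 − 1390/5767) = 0.0000632304
shift 2: (1842/16947)²·3.3²/105·(1 − 105/1842) = 0.0011554266
shift 3: (2850/16947)²·2.0²/249·(1 − 249/2850) = 0.0004146295
shift 4: (6488/16947)²·1.3²/648·(1 − 648/6488) = 0.0003440723
Sum = 0.0019773588 → 0.0019774.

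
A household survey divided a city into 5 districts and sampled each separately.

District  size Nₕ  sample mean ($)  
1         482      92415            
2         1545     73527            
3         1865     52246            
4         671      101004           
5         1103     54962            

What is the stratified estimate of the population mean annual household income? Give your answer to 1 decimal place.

N = 482 + 1545 + 1865 + 671 + 1103 = 5666.
Weight each subgroup mean by Nₕ/N and sum.
Σ Nₕx̄ₕ = 482·92415 + 1545·73527 + 1865·52246 + 671·101004 + 1103·54962 = 44544030 + 113599215 + 97438790 + 67773684 + 60623086 = 383978805.
Divide by N: 383978805 / 5666 = 67768.938... → 67768.9.

67768.9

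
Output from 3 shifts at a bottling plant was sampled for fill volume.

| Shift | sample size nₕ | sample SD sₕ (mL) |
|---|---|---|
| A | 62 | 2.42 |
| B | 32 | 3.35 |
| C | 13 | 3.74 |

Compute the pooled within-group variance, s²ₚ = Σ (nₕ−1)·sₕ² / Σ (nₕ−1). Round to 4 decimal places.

8.3941

A: (62−1)·2.42² = 61·5.8564 = 357.2404
B: (32−1)·3.35² = 31·11.2225 = 347.8975
C: (13−1)·3.74² = 12·13.9876 = 167.8512
Numerator = 872.9891; denominator = Σ(nₕ−1) = 104.
s²ₚ = 872.9891/104 = 8.394126... → 8.3941.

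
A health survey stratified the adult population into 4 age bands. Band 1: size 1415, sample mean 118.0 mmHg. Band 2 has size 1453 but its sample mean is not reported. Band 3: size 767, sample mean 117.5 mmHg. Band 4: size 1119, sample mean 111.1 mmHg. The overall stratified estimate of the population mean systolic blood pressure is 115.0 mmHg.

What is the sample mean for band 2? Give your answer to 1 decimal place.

113.8

N = 1415 + 1453 + 767 + 1119 = 4754.
Overall total = μ·N = 115.0·4754 = 546710.
Subtract the known strata: 1415·118.0 + 767·117.5 + 1119·111.1 = 381413.4.
Remaining total for band 2: 546710 − 381413.4 = 165296.6.
Divide by its size: 165296.6 / 1453 = 113.762... → 113.8.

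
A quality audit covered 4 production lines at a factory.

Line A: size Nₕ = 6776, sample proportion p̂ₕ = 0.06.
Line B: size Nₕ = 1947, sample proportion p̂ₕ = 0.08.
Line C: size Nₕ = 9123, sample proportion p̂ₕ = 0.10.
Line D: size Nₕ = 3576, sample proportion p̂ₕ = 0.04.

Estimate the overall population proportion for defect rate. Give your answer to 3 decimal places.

Wₕ = Nₕ/N with N = 21422: 0.3163, 0.0909, 0.4259, 0.1669.
p̂_st = 0.3163·0.06 + 0.0909·0.08 + 0.4259·0.10 + 0.1669·0.04 ≈ 0.07551... → 0.076.

0.076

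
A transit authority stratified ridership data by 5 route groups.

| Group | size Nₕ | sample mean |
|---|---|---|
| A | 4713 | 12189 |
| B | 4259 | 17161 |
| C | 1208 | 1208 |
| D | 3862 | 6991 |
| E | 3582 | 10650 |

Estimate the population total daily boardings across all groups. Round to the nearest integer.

197142262

A: 4713·12189 = 57446757
B: 4259·17161 = 73088699
C: 1208·1208 = 1459264
D: 3862·6991 = 26999242
E: 3582·10650 = 38148300
τ̂ = Σ Nₕx̄ₕ = 197142262.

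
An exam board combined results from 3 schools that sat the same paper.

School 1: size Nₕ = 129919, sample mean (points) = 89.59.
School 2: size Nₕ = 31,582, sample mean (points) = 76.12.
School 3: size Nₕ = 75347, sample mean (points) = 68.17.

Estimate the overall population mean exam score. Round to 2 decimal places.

x̄_st = (Σ Nₕx̄ₕ) / (Σ Nₕ) = (129919·89.59 + 31582·76.12 + 75347·68.17) / 236848
= 19179870.04 / 236848 = 80.9797... → 80.98.

80.98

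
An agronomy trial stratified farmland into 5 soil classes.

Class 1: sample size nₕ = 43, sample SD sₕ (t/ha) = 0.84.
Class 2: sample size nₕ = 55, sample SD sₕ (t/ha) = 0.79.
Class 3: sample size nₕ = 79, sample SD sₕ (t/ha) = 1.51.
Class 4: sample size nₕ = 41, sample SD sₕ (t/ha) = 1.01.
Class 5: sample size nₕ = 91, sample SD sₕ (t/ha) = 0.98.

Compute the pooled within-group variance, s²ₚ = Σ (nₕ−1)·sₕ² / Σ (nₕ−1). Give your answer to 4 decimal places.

1: (43−1)·0.84² = 42·0.7056 = 29.6352
2: (55−1)·0.79² = 54·0.6241 = 33.7014
3: (79−1)·1.51² = 78·2.2801 = 177.8478
4: (41−1)·1.01² = 40·1.0201 = 40.804
5: (91−1)·0.98² = 90·0.9604 = 86.436
Numerator = 368.4244; denominator = Σ(nₕ−1) = 304.
s²ₚ = 368.4244/304 = 1.211922... → 1.2119.

1.2119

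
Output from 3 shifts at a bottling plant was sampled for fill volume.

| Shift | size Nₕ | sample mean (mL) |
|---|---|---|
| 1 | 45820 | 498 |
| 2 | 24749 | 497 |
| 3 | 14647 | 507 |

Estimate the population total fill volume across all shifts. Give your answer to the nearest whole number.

1: 45820·498 = 22818360
2: 24749·497 = 12300253
3: 14647·507 = 7426029
τ̂ = Σ Nₕx̄ₕ = 42544642.

42544642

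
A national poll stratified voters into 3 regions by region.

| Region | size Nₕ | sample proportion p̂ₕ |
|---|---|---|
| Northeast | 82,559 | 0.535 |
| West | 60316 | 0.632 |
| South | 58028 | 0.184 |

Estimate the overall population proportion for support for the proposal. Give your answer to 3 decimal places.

0.463

Wₕ = Nₕ/N with N = 200903: 0.4109, 0.3002, 0.2888.
p̂_st = 0.4109·0.535 + 0.3002·0.632 + 0.2888·0.184 ≈ 0.46274... → 0.463.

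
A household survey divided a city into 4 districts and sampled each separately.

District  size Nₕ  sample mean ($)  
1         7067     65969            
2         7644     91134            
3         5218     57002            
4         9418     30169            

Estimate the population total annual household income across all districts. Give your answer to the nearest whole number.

Population total = Σ Nₕ·x̄ₕ (each stratum's size times its mean).
7067·65969 + 7644·91134 + 5218·57002 + 9418·30169 = 466202923 + 696628296 + 297436436 + 284131642 = 1744399297.

1744399297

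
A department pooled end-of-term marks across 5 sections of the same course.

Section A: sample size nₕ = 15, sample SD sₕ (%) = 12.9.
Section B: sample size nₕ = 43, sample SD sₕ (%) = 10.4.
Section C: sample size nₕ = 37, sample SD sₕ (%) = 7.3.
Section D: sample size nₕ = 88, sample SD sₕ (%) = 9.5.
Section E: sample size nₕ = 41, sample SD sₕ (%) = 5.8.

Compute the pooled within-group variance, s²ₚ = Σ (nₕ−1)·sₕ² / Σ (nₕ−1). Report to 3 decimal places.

Degrees of freedom: 14 + 42 + 36 + 87 + 40 = 219.
Σ(nₕ−1)sₕ² = 14·166.41 + 42·108.16 + 36·53.29 + 87·90.25 + 40·33.64 = 17988.25.
s²ₚ = 17988.25 / 219 = 82.13813... → 82.138.

82.138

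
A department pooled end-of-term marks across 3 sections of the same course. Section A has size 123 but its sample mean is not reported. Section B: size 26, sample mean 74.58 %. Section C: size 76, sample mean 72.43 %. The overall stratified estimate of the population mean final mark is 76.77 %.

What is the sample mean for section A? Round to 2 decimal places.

79.91

Σ Nₕx̄ₕ = N·μ, so 123·x̄_A = 225·76.77 − (26·74.58 + 76·72.43).
= 17273.25 − 7443.76 = 9829.49.
x̄_A = 9829.49 / 123 = 79.9146... → 79.91.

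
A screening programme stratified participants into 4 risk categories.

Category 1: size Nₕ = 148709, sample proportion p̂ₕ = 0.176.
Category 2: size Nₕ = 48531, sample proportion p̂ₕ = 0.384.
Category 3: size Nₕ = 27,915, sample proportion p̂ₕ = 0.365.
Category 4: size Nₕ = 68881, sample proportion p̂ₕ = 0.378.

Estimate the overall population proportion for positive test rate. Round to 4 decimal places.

0.2756

N = 148709 + 48531 + 27915 + 68881 = 294036.
Overall proportion = Σ (Nₕ/N)·p̂ₕ.
Σ Nₕp̂ₕ = 26172.784 + 18635.904 + 10188.975 + 26037.018 = 81034.681.
81034.681 / 294036 = 0.275594... → 0.2756.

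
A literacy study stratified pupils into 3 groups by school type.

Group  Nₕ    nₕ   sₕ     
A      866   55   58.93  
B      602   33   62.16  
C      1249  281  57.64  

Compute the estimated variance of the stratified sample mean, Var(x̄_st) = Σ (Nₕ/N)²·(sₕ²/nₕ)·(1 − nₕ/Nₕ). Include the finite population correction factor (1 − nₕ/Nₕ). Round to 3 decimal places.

N = 2717. Term for each stratum: Wₕ²sₕ²/nₕ·(1−nₕ/Nₕ).
Var(x̄_st) = 6.007166 + 5.432973 + 1.936423 = 13.376562 → 13.377.

13.377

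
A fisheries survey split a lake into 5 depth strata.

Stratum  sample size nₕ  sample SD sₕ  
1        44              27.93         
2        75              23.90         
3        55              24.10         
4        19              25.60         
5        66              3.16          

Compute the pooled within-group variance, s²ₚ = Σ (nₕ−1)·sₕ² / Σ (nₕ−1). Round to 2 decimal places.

470.95

Degrees of freedom: 43 + 74 + 54 + 18 + 65 = 254.
Σ(nₕ−1)sₕ² = 43·780.0849 + 74·571.21 + 54·580.81 + 18·655.36 + 65·9.9856 = 119622.4747.
s²ₚ = 119622.4747 / 254 = 470.9546... → 470.95.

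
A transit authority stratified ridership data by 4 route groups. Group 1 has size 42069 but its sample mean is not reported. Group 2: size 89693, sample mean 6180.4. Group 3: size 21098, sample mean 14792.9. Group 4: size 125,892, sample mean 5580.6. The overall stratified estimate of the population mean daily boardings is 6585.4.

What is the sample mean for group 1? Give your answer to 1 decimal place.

Σ Nₕx̄ₕ = N·μ, so 42069·x̄_1 = 278752·6585.4 − (89693·6180.4 + 21098·14792.9 + 125892·5580.6).
= 1835693420.8 − 1568992116.6 = 266701304.2.
x̄_1 = 266701304.2 / 42069 = 6339.616... → 6339.6.

6339.6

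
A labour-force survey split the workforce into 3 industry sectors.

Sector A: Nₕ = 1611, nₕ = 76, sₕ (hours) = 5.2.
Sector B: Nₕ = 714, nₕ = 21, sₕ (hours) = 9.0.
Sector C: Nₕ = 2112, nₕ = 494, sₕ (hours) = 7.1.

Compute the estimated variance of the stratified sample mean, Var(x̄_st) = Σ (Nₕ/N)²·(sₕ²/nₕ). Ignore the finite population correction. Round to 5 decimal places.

N = 4437. Term for each stratum: Wₕ²sₕ²/nₕ.
Var(x̄_st) = 0.04690351 + 0.09988109 + 0.02312058 = 0.16990518 → 0.16991.

0.16991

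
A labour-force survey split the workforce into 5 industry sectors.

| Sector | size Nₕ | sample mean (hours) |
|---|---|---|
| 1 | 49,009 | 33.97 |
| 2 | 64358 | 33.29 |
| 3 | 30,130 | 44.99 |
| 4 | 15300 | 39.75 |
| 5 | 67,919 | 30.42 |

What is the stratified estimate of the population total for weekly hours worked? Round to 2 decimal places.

1: 49009·33.97 = 1664835.73
2: 64358·33.29 = 2142477.82
3: 30130·44.99 = 1355548.7
4: 15300·39.75 = 608175
5: 67919·30.42 = 2066095.98
τ̂ = Σ Nₕx̄ₕ = 7837133.23.

7837133.23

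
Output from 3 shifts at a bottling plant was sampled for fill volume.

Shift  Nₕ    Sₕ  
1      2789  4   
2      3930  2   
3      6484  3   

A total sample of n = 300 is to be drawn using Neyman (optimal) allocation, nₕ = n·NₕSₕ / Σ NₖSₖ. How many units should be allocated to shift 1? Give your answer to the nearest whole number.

Σ NₕSₕ = 2789·4 + 3930·2 + 6484·3 = 38468.
Share for 1: 11156/38468 = 0.29001.
n_1 = 300 × 0.29001 = 87.002... → 87.

87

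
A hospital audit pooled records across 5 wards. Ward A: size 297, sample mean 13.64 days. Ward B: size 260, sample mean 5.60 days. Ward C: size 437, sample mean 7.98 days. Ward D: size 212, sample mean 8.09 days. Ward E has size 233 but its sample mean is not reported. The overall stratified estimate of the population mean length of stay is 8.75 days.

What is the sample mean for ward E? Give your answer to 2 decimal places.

8.08

Σ Nₕx̄ₕ = N·μ, so 233·x̄_E = 1439·8.75 − (297·13.64 + 260·5.60 + 437·7.98 + 212·8.09).
= 12591.25 − 10709.42 = 1881.83.
x̄_E = 1881.83 / 233 = 8.0765... → 8.08.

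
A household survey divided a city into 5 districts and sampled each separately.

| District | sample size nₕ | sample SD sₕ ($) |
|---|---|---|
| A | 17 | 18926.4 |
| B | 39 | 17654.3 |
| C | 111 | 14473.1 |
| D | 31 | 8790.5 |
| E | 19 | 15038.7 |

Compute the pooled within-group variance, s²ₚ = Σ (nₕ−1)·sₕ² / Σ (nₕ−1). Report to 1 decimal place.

221725669.1

A: (17−1)·18926.4² = 16·358208616.96 = 5731337871.36
B: (39−1)·17654.3² = 38·311674308.49 = 11843623722.62
C: (111−1)·14473.1² = 110·209470623.61 = 23041768597.1
D: (31−1)·8790.5² = 30·77272890.25 = 2318186707.5
E: (19−1)·15038.7² = 18·226162497.69 = 4070924958.42
Numerator = 47005841857; denominator = Σ(nₕ−1) = 212.
s²ₚ = 47005841857/212 = 221725669.137... → 221725669.1.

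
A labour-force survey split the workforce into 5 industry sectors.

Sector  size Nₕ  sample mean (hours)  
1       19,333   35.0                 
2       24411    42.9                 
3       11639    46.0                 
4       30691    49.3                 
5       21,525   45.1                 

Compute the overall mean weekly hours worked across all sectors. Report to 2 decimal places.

44.08

x̄_st = (Σ Nₕx̄ₕ) / (Σ Nₕ) = (19333·35.0 + 24411·42.9 + 11639·46.0 + 30691·49.3 + 21525·45.1) / 107599
= 4743124.7 / 107599 = 44.0815... → 44.08.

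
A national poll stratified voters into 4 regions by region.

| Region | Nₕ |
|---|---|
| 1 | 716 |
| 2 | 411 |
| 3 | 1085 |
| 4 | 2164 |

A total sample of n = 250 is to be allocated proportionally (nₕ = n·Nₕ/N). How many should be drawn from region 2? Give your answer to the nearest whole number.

23

Share of region 2 = 411/4376 = 0.09392.
Allocate 250 × 0.09392 = 23.480... → 23.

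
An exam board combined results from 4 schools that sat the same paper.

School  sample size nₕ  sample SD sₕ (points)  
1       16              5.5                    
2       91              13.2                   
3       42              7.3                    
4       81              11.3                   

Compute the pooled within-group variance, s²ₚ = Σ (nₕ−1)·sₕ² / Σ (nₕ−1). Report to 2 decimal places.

1: (16−1)·5.5² = 15·30.25 = 453.75
2: (91−1)·13.2² = 90·174.24 = 15681.6
3: (42−1)·7.3² = 41·53.29 = 2184.89
4: (81−1)·11.3² = 80·127.69 = 10215.2
Numerator = 28535.44; denominator = Σ(nₕ−1) = 226.
s²ₚ = 28535.44/226 = 126.2630... → 126.26.

126.26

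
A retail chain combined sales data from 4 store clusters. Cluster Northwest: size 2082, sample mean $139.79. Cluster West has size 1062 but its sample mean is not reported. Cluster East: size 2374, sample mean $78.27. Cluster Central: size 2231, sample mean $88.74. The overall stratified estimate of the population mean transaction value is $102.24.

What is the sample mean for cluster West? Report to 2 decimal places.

110.57

Σ Nₕx̄ₕ = N·μ, so 1062·x̄_West = 7749·102.24 − (2082·139.79 + 2374·78.27 + 2231·88.74).
= 792257.76 − 674834.7 = 117423.06.
x̄_West = 117423.06 / 1062 = 110.5679... → 110.57.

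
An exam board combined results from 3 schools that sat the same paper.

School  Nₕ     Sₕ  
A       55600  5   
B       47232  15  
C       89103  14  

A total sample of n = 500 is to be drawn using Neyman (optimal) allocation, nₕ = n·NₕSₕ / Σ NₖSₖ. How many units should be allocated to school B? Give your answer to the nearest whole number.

159

A: NₕSₕ = 55600·5 = 278000
B: NₕSₕ = 47232·15 = 708480
C: NₕSₕ = 89103·14 = 1247442
Σ NₕSₕ = 2233922.
n_B = 500·708480/2233922 = 158.573... → 159.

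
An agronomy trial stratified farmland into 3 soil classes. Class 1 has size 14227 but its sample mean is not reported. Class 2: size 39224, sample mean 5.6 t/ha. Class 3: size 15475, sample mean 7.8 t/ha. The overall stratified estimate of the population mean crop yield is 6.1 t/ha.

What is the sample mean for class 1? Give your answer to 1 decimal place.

5.6

N = 14227 + 39224 + 15475 = 68926.
Overall total = μ·N = 6.1·68926 = 420448.6.
Subtract the known strata: 39224·5.6 + 15475·7.8 = 340359.4.
Remaining total for class 1: 420448.6 − 340359.4 = 80089.2.
Divide by its size: 80089.2 / 14227 = 5.629... → 5.6.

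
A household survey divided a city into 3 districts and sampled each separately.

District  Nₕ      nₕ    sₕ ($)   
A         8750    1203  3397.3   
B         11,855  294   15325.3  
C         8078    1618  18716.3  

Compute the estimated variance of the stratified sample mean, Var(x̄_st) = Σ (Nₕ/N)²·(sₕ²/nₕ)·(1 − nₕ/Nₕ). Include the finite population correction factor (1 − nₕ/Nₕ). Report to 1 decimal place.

147584.3

N = 28683. Term for each stratum: Wₕ²sₕ²/nₕ·(1−nₕ/Nₕ).
Var(x̄_st) = 770.0793 + 133081.7346 + 13732.4713 = 147584.2851 → 147584.3.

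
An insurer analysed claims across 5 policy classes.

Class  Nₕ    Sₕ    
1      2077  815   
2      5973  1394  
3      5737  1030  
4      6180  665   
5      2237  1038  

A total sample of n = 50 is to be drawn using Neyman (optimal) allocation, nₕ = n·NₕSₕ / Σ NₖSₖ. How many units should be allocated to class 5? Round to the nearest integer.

1: NₕSₕ = 2077·815 = 1692755
2: NₕSₕ = 5973·1394 = 8326362
3: NₕSₕ = 5737·1030 = 5909110
4: NₕSₕ = 6180·665 = 4109700
5: NₕSₕ = 2237·1038 = 2322006
Σ NₕSₕ = 22359933.
n_5 = 50·2322006/22359933 = 5.192... → 5.

5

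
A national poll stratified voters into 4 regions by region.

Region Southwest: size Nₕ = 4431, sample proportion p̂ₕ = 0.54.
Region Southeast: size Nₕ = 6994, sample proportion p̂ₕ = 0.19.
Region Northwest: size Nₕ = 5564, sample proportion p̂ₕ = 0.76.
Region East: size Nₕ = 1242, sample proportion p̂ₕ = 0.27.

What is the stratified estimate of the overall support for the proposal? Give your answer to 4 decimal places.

0.4545

Wₕ = Nₕ/N with N = 18231: 0.2430, 0.3836, 0.3052, 0.0681.
p̂_st = 0.2430·0.54 + 0.3836·0.19 + 0.3052·0.76 + 0.0681·0.27 ≈ 0.454478... → 0.4545.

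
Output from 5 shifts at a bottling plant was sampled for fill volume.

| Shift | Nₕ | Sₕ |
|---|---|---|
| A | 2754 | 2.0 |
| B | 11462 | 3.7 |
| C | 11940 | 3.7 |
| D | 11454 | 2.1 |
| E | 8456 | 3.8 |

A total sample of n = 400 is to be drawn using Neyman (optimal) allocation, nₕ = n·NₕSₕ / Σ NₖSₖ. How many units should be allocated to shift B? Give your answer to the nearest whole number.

Σ NₕSₕ = 2754·2.0 + 11462·3.7 + 11940·3.7 + 11454·2.1 + 8456·3.8 = 148281.6.
Share for B: 42409.4/148281.6 = 0.28601.
n_B = 400 × 0.28601 = 114.402... → 114.

114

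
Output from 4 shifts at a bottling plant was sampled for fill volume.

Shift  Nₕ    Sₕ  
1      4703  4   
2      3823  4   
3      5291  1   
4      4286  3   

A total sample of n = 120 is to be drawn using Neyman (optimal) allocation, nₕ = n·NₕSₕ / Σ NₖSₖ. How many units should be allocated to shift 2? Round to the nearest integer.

Σ NₕSₕ = 4703·4 + 3823·4 + 5291·1 + 4286·3 = 52253.
Share for 2: 15292/52253 = 0.29265.
n_2 = 120 × 0.29265 = 35.118... → 35.

35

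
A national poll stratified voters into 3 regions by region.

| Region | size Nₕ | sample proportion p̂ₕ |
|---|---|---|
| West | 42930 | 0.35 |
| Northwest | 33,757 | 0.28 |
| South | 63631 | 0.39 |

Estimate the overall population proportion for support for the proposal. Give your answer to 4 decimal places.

Wₕ = Nₕ/N with N = 140318: 0.3059, 0.2406, 0.4535.
p̂_st = 0.3059·0.35 + 0.2406·0.28 + 0.4535·0.39 ≈ 0.351299... → 0.3513.

0.3513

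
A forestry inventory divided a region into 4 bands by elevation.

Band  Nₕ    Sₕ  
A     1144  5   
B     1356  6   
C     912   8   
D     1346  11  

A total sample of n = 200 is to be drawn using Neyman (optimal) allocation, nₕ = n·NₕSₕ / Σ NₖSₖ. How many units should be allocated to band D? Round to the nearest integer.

A: NₕSₕ = 1144·5 = 5720
B: NₕSₕ = 1356·6 = 8136
C: NₕSₕ = 912·8 = 7296
D: NₕSₕ = 1346·11 = 14806
Σ NₕSₕ = 35958.
n_D = 200·14806/35958 = 82.352... → 82.

82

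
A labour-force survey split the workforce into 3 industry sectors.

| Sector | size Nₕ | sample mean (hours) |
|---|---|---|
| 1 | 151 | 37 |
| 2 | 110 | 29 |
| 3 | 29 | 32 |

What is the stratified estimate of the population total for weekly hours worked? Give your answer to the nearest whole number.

9705

Population total = Σ Nₕ·x̄ₕ (each stratum's size times its mean).
151·37 + 110·29 + 29·32 = 5587 + 3190 + 928 = 9705.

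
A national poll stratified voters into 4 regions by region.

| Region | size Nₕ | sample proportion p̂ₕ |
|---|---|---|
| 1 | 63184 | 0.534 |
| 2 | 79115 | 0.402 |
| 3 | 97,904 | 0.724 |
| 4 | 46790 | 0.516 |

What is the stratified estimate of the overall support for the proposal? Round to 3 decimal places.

0.559

Wₕ = Nₕ/N with N = 286993: 0.2202, 0.2757, 0.3411, 0.1630.
p̂_st = 0.2202·0.534 + 0.2757·0.402 + 0.3411·0.724 + 0.1630·0.516 ≈ 0.55949... → 0.559.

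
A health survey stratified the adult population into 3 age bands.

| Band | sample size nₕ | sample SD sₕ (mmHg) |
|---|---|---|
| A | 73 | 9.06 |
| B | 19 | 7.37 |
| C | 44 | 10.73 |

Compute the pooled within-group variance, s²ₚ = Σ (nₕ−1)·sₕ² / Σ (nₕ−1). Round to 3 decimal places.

Degrees of freedom: 72 + 18 + 43 = 133.
Σ(nₕ−1)sₕ² = 72·82.0836 + 18·54.3169 + 43·115.1329 = 11838.4381.
s²ₚ = 11838.4381 / 133 = 89.01081... → 89.011.

89.011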